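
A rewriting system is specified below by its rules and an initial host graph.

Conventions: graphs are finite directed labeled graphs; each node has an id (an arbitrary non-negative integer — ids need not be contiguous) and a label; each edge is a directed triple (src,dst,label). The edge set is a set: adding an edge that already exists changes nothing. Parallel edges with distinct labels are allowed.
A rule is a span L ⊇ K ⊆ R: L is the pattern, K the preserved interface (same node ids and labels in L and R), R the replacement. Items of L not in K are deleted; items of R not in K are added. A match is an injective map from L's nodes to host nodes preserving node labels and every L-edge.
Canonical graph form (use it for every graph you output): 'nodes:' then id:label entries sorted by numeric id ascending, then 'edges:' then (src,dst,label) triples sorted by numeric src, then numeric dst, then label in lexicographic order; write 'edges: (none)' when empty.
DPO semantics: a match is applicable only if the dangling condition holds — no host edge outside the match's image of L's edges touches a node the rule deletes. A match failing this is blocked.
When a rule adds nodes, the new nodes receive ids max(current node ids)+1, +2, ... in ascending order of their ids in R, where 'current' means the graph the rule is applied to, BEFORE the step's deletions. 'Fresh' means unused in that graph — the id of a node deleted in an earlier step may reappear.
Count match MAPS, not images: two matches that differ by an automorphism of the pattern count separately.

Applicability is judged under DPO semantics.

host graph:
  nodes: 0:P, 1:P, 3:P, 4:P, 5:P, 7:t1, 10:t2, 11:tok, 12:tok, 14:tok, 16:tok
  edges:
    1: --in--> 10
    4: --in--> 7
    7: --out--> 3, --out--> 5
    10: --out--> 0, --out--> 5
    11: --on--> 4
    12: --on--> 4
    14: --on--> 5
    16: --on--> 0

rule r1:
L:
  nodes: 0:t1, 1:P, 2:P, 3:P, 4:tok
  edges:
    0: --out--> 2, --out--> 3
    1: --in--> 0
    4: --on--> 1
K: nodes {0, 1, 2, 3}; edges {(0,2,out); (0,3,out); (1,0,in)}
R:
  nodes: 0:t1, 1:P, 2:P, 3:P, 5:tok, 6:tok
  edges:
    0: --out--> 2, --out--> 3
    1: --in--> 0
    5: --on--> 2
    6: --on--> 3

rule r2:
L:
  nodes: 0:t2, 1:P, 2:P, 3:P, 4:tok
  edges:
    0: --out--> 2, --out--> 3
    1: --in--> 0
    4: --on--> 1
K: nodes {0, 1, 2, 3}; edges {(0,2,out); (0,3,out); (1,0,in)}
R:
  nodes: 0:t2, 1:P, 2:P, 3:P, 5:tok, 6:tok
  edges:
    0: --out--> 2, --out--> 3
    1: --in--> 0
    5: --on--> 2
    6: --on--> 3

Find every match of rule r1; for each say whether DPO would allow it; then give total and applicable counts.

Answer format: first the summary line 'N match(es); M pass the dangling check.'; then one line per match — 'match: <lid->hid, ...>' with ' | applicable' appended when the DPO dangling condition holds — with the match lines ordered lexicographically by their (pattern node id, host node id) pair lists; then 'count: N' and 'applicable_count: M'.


4 match(es); 4 pass the dangling check.
match: 0->7, 1->4, 2->3, 3->5, 4->11 | applicable
match: 0->7, 1->4, 2->3, 3->5, 4->12 | applicable
match: 0->7, 1->4, 2->5, 3->3, 4->11 | applicable
match: 0->7, 1->4, 2->5, 3->3, 4->12 | applicable
count: 4
applicable_count: 4


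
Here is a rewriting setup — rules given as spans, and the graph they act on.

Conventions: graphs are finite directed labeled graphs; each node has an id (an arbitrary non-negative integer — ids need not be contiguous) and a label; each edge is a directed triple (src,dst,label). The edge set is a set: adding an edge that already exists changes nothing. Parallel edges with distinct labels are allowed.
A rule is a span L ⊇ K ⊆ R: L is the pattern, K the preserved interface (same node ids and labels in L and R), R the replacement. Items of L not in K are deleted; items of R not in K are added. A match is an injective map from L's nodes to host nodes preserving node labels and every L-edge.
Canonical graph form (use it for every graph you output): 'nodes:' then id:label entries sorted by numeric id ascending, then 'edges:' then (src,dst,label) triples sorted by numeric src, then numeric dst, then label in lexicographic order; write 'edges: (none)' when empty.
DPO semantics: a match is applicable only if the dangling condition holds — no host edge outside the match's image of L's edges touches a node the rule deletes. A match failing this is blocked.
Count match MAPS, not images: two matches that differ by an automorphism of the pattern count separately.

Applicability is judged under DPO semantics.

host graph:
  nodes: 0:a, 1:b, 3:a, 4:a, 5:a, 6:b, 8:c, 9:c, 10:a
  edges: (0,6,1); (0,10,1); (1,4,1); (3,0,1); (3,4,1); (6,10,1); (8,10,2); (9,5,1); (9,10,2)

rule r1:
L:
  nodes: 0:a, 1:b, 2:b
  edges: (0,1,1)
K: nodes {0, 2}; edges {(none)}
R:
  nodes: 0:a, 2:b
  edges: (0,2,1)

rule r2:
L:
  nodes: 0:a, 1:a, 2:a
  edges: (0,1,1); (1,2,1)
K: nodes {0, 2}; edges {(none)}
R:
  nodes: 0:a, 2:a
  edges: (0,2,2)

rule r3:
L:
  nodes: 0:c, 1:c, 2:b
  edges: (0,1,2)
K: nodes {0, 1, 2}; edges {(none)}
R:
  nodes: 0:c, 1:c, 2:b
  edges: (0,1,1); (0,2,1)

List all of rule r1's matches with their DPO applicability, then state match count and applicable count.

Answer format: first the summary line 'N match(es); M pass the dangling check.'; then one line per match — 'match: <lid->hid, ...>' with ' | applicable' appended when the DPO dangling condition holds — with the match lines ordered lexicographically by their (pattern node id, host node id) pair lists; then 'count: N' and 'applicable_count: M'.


1 match(es); 0 pass the dangling check.
match: 0->0, 1->6, 2->1
count: 1
applicable_count: 0


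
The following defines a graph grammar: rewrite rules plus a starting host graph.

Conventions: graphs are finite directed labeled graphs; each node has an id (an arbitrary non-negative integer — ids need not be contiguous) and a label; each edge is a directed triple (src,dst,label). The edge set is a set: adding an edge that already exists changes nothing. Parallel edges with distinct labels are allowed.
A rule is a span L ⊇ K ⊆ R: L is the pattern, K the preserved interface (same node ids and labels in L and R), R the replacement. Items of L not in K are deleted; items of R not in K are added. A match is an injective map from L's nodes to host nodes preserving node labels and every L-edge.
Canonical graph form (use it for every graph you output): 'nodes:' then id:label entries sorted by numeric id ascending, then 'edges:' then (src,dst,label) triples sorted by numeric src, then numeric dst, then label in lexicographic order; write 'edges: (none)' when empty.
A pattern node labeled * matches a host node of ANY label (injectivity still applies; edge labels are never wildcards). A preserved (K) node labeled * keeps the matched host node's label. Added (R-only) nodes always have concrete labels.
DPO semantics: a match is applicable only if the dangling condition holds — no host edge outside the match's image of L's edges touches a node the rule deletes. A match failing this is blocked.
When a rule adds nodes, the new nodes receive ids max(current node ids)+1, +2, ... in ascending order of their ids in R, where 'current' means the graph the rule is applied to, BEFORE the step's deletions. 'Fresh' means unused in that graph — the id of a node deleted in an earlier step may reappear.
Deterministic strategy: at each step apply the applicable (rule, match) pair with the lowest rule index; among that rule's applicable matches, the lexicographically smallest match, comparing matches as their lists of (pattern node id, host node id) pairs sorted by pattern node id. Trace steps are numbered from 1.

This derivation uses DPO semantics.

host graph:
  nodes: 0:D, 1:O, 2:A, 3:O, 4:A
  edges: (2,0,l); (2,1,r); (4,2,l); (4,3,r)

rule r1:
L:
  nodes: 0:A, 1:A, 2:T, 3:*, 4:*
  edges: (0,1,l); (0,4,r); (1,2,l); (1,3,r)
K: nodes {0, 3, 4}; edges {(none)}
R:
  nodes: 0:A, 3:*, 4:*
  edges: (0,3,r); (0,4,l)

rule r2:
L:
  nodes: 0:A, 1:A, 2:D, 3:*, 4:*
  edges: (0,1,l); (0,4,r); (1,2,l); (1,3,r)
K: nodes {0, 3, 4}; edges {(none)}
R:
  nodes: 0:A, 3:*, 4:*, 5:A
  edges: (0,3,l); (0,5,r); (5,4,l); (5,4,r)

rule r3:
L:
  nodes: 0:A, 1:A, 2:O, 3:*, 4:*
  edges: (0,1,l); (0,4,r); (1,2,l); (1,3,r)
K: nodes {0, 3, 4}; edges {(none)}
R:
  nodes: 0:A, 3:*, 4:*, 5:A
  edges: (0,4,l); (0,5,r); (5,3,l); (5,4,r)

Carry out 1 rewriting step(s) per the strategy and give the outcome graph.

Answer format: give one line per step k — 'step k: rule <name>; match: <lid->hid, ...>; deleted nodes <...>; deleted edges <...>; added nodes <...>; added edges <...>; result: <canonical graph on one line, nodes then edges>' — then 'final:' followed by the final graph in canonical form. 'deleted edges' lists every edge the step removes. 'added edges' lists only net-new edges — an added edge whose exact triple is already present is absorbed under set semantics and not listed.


step 1: rule r2; match: 0->4, 1->2, 2->0, 3->1, 4->3; deleted nodes 0, 2; deleted edges (2,0,l); (2,1,r); (4,2,l); (4,3,r); added nodes 5; added edges (4,1,l); (4,5,r); (5,3,l); (5,3,r); result: nodes: 1:O, 3:O, 4:A, 5:A edges: (4,1,l); (4,5,r); (5,3,l); (5,3,r)
final:
nodes: 1:O, 3:O, 4:A, 5:A
edges: (4,1,l); (4,5,r); (5,3,l); (5,3,r)


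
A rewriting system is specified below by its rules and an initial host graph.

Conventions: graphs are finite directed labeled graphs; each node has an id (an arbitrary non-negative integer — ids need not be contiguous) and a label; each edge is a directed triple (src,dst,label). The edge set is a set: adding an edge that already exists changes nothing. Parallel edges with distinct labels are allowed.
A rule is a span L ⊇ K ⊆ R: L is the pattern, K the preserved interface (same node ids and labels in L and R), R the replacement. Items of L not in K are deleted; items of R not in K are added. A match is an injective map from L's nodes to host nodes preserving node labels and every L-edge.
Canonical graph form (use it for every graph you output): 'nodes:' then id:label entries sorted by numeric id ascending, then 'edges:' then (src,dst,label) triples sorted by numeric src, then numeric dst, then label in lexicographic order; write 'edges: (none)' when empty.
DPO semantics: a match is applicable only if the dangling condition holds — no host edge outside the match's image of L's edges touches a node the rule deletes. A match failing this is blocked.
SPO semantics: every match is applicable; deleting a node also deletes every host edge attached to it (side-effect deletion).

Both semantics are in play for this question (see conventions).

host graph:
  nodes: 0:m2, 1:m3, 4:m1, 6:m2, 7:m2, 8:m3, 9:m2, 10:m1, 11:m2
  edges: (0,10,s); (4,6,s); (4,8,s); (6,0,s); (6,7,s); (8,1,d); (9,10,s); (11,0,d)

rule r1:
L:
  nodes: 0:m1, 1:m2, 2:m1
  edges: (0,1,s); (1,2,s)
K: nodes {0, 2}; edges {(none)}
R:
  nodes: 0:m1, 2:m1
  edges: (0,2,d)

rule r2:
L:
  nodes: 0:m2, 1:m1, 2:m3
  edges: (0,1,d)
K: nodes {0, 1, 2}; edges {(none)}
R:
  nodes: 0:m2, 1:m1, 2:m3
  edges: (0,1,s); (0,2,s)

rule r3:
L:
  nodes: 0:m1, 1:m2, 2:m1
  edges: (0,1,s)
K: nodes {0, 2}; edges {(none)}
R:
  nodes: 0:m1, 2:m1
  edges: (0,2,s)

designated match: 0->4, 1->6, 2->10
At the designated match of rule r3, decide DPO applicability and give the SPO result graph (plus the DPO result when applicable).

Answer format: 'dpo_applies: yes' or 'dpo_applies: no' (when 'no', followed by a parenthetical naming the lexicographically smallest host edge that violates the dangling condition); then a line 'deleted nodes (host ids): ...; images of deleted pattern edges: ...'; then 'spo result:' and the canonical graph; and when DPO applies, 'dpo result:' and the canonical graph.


dpo_applies: no
(the rule deletes node 6, which keeps host edge (6,0,s) outside the match image — the dangling condition fails, DPO blocks; SPO proceeds and side-deletes such edges)
deleted nodes (host ids): 6; images of deleted pattern edges: (4,6,s)
spo result:
nodes: 0:m2, 1:m3, 4:m1, 7:m2, 8:m3, 9:m2, 10:m1, 11:m2
edges: (0,10,s); (4,8,s); (4,10,s); (8,1,d); (9,10,s); (11,0,d)


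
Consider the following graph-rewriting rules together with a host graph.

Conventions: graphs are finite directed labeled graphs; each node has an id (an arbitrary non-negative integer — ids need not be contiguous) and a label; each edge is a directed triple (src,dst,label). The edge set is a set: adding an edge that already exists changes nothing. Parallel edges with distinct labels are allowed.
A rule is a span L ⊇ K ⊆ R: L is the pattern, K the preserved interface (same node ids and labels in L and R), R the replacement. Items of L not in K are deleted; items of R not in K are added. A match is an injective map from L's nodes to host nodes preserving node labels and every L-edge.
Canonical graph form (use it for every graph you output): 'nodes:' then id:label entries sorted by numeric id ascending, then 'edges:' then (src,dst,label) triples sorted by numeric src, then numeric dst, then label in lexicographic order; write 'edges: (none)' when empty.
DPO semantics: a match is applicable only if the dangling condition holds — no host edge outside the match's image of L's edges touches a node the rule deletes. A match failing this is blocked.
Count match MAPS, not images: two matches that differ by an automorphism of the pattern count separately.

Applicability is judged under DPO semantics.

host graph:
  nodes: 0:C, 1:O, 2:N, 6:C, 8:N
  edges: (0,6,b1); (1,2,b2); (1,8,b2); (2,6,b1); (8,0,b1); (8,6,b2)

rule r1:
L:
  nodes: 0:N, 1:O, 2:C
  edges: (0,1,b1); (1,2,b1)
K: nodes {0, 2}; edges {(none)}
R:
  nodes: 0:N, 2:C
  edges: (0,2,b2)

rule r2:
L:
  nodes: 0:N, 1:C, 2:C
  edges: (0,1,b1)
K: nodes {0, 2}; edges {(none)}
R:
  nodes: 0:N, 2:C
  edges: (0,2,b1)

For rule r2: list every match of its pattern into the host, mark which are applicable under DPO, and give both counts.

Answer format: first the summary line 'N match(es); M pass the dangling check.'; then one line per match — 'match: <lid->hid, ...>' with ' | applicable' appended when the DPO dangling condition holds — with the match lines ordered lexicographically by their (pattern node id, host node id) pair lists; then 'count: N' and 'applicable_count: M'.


2 match(es); 0 pass the dangling check.
match: 0->2, 1->6, 2->0
match: 0->8, 1->0, 2->6
count: 2
applicable_count: 0


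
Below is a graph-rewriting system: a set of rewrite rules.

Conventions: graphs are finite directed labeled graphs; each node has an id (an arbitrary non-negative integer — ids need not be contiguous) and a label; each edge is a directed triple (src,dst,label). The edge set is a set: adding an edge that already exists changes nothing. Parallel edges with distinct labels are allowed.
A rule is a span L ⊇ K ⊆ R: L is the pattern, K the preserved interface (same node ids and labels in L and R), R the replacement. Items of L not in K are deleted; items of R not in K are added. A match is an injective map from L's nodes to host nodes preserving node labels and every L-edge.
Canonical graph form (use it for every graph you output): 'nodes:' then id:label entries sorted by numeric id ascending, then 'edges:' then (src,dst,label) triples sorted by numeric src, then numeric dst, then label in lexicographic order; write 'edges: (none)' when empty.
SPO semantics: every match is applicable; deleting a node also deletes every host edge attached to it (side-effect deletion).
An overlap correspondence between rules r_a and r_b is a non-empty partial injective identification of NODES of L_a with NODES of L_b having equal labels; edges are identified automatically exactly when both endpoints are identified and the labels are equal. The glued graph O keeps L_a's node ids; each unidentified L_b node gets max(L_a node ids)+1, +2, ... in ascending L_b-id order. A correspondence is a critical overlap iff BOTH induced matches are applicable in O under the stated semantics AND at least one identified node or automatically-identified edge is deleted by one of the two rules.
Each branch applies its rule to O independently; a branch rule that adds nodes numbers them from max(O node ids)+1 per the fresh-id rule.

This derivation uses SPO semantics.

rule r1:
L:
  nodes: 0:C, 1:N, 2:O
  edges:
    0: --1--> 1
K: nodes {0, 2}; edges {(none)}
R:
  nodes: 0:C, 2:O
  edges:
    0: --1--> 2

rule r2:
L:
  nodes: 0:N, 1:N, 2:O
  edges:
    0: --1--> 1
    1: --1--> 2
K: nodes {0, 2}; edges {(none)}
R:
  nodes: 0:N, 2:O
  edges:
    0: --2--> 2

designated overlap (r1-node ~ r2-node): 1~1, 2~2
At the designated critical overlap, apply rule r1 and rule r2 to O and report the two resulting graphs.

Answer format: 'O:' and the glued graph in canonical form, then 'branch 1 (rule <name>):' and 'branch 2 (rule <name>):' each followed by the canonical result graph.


O:
nodes: 0:C, 1:N, 2:O, 3:N
edges: (0,1,1); (1,2,1); (3,1,1)
branch 1 (rule r1):
nodes: 0:C, 2:O, 3:N
edges: (0,2,1)
branch 2 (rule r2):
nodes: 0:C, 2:O, 3:N
edges: (3,2,2)


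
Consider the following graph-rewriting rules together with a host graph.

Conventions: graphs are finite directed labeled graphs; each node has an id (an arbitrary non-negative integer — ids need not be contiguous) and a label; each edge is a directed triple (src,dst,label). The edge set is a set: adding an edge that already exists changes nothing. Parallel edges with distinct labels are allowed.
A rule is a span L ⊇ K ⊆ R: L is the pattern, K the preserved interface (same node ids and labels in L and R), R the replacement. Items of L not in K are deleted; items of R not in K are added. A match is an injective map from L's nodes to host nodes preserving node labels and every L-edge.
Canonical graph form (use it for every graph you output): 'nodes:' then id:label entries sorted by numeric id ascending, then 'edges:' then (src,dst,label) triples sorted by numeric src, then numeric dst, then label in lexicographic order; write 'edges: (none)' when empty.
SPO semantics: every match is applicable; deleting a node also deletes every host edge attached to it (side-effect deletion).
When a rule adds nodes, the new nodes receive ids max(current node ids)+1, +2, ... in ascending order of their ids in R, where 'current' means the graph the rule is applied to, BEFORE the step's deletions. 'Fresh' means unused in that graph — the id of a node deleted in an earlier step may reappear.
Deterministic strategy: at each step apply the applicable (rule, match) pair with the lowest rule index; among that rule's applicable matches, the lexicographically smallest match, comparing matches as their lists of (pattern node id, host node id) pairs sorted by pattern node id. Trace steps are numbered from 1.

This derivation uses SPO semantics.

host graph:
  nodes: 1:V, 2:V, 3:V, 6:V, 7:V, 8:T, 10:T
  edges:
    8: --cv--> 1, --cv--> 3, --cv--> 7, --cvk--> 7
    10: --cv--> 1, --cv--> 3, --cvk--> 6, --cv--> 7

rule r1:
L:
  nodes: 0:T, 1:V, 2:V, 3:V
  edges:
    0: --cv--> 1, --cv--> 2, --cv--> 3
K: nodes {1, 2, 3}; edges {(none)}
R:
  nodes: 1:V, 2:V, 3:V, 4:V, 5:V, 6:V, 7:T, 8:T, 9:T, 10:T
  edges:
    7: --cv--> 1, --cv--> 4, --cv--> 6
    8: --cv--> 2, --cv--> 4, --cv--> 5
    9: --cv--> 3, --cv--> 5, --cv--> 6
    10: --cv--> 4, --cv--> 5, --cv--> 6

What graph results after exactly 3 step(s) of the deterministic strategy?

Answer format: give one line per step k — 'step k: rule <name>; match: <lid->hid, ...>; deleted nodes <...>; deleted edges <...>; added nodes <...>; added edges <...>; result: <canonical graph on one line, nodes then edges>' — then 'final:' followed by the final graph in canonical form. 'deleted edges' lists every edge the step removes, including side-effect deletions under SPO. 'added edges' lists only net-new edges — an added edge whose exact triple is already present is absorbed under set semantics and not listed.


step 1: rule r1; match: 0->8, 1->1, 2->3, 3->7; deleted nodes 8; deleted edges (8,1,cv); (8,3,cv); (8,7,cv); (8,7,cvk); added nodes 11, 12, 13, 14, 15, 16, 17; added edges (14,1,cv); (14,11,cv); (14,13,cv); (15,3,cv); (15,11,cv); (15,12,cv); (16,7,cv); (16,12,cv); (16,13,cv); (17,11,cv); (17,12,cv); (17,13,cv); result: nodes: 1:V, 2:V, 3:V, 6:V, 7:V, 10:T, 11:V, 12:V, 13:V, 14:T, 15:T, 16:T, 17:T edges: (10,1,cv); (10,3,cv); (10,6,cvk); (10,7,cv); (14,1,cv); (14,11,cv); (14,13,cv); (15,3,cv); (15,11,cv); (15,12,cv); (16,7,cv); (16,12,cv); (16,13,cv); (17,11,cv); (17,12,cv); (17,13,cv)
step 2: rule r1; match: 0->10, 1->1, 2->3, 3->7; deleted nodes 10; deleted edges (10,1,cv); (10,3,cv); (10,6,cvk); (10,7,cv); added nodes 18, 19, 20, 21, 22, 23, 24; added edges (21,1,cv); (21,18,cv); (21,20,cv); (22,3,cv); (22,18,cv); (22,19,cv); (23,7,cv); (23,19,cv); (23,20,cv); (24,18,cv); (24,19,cv); (24,20,cv); result: nodes: 1:V, 2:V, 3:V, 6:V, 7:V, 11:V, 12:V, 13:V, 14:T, 15:T, 16:T, 17:T, 18:V, 19:V, 20:V, 21:T, 22:T, 23:T, 24:T edges: (14,1,cv); (14,11,cv); (14,13,cv); (15,3,cv); (15,11,cv); (15,12,cv); (16,7,cv); (16,12,cv); (16,13,cv); (17,11,cv); (17,12,cv); (17,13,cv); (21,1,cv); (21,18,cv); (21,20,cv); (22,3,cv); (22,18,cv); (22,19,cv); (23,7,cv); (23,19,cv); (23,20,cv); (24,18,cv); (24,19,cv); (24,20,cv)
step 3: rule r1; match: 0->14, 1->1, 2->11, 3->13; deleted nodes 14; deleted edges (14,1,cv); (14,11,cv); (14,13,cv); added nodes 25, 26, 27, 28, 29, 30, 31; added edges (28,1,cv); (28,25,cv); (28,27,cv); (29,11,cv); (29,25,cv); (29,26,cv); (30,13,cv); (30,26,cv); (30,27,cv); (31,25,cv); (31,26,cv); (31,27,cv); result: nodes: 1:V, 2:V, 3:V, 6:V, 7:V, 11:V, 12:V, 13:V, 15:T, 16:T, 17:T, 18:V, 19:V, 20:V, 21:T, 22:T, 23:T, 24:T, 25:V, 26:V, 27:V, 28:T, 29:T, 30:T, 31:T edges: (15,3,cv); (15,11,cv); (15,12,cv); (16,7,cv); (16,12,cv); (16,13,cv); (17,11,cv); (17,12,cv); (17,13,cv); (21,1,cv); (21,18,cv); (21,20,cv); (22,3,cv); (22,18,cv); (22,19,cv); (23,7,cv); (23,19,cv); (23,20,cv); (24,18,cv); (24,19,cv); (24,20,cv); (28,1,cv); (28,25,cv); (28,27,cv); (29,11,cv); (29,25,cv); (29,26,cv); (30,13,cv); (30,26,cv); (30,27,cv); (31,25,cv); (31,26,cv); (31,27,cv)
final:
nodes: 1:V, 2:V, 3:V, 6:V, 7:V, 11:V, 12:V, 13:V, 15:T, 16:T, 17:T, 18:V, 19:V, 20:V, 21:T, 22:T, 23:T, 24:T, 25:V, 26:V, 27:V, 28:T, 29:T, 30:T, 31:T
edges: (15,3,cv); (15,11,cv); (15,12,cv); (16,7,cv); (16,12,cv); (16,13,cv); (17,11,cv); (17,12,cv); (17,13,cv); (21,1,cv); (21,18,cv); (21,20,cv); (22,3,cv); (22,18,cv); (22,19,cv); (23,7,cv); (23,19,cv); (23,20,cv); (24,18,cv); (24,19,cv); (24,20,cv); (28,1,cv); (28,25,cv); (28,27,cv); (29,11,cv); (29,25,cv); (29,26,cv); (30,13,cv); (30,26,cv); (30,27,cv); (31,25,cv); (31,26,cv); (31,27,cv)


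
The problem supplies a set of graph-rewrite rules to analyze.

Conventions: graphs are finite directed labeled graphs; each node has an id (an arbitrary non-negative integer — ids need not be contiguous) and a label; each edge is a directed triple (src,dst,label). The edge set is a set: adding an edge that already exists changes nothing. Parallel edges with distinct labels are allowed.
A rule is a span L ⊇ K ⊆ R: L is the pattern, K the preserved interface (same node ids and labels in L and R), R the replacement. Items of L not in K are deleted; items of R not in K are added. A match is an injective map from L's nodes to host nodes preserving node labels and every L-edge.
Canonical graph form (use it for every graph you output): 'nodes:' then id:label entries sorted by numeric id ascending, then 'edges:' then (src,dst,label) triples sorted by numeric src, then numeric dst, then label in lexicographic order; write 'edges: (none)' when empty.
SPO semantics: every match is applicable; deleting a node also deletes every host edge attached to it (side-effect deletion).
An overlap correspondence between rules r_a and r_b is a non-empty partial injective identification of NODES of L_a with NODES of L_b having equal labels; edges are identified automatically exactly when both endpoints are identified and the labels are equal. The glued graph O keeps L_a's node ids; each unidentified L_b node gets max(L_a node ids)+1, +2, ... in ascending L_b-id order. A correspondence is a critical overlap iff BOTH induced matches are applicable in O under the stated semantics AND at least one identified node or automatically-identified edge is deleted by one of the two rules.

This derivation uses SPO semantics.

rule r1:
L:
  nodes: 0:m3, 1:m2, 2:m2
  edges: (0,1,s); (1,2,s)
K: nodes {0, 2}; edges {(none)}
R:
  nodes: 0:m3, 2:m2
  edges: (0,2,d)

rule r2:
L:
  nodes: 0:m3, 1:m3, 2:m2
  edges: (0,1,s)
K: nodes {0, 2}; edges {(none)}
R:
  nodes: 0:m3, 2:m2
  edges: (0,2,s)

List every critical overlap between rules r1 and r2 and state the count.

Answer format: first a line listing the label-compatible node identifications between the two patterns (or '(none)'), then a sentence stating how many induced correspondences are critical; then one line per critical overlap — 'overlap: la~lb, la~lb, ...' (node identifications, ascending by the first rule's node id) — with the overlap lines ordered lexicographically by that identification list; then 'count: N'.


label-compatible node identifications between L(r1) and L(r2): 0~0, 0~1, 1~2, 2~2
5 of the induced correspondences are critical overlaps of r1 and r2.
overlap: 0~0, 1~2
overlap: 0~1
overlap: 0~1, 1~2
overlap: 0~1, 2~2
overlap: 1~2
count: 5


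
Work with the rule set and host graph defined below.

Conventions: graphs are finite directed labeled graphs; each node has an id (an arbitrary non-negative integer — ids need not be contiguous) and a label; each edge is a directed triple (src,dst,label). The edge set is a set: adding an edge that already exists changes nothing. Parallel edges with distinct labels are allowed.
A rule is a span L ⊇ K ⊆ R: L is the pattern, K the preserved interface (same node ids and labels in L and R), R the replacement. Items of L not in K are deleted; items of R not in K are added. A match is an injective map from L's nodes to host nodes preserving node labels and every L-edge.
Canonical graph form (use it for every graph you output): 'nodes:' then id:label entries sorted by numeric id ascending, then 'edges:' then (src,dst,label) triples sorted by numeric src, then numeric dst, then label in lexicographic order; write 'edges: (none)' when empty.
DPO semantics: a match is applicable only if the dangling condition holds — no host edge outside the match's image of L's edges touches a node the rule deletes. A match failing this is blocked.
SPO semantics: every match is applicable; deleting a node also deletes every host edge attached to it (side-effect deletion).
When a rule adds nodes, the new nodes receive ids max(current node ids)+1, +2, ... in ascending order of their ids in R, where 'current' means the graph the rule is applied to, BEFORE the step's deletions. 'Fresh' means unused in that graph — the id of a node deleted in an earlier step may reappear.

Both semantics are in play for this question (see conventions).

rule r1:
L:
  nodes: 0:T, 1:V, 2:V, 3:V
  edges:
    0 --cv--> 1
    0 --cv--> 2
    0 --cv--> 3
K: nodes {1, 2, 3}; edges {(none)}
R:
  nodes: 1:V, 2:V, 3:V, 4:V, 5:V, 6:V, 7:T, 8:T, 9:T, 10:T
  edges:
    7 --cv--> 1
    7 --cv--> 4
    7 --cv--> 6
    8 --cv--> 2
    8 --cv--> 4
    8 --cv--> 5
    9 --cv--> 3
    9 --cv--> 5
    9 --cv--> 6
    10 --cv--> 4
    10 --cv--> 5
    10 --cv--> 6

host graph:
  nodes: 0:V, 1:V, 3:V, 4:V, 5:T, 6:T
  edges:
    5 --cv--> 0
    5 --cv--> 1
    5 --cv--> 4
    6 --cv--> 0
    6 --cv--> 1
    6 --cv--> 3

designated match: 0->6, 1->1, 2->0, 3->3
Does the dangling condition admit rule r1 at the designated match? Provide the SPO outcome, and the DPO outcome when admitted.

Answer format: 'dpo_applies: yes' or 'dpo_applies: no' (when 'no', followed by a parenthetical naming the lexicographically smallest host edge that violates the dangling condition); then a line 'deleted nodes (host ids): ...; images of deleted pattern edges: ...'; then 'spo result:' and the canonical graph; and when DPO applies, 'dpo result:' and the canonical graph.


dpo_applies: yes
deleted nodes (host ids): 6; images of deleted pattern edges: (6,0,cv); (6,1,cv); (6,3,cv)
spo result:
nodes: 0:V, 1:V, 3:V, 4:V, 5:T, 7:V, 8:V, 9:V, 10:T, 11:T, 12:T, 13:T
edges: (5,0,cv); (5,1,cv); (5,4,cv); (10,1,cv); (10,7,cv); (10,9,cv); (11,0,cv); (11,7,cv); (11,8,cv); (12,3,cv); (12,8,cv); (12,9,cv); (13,7,cv); (13,8,cv); (13,9,cv)
dpo result:
nodes: 0:V, 1:V, 3:V, 4:V, 5:T, 7:V, 8:V, 9:V, 10:T, 11:T, 12:T, 13:T
edges: (5,0,cv); (5,1,cv); (5,4,cv); (10,1,cv); (10,7,cv); (10,9,cv); (11,0,cv); (11,7,cv); (11,8,cv); (12,3,cv); (12,8,cv); (12,9,cv); (13,7,cv); (13,8,cv); (13,9,cv)


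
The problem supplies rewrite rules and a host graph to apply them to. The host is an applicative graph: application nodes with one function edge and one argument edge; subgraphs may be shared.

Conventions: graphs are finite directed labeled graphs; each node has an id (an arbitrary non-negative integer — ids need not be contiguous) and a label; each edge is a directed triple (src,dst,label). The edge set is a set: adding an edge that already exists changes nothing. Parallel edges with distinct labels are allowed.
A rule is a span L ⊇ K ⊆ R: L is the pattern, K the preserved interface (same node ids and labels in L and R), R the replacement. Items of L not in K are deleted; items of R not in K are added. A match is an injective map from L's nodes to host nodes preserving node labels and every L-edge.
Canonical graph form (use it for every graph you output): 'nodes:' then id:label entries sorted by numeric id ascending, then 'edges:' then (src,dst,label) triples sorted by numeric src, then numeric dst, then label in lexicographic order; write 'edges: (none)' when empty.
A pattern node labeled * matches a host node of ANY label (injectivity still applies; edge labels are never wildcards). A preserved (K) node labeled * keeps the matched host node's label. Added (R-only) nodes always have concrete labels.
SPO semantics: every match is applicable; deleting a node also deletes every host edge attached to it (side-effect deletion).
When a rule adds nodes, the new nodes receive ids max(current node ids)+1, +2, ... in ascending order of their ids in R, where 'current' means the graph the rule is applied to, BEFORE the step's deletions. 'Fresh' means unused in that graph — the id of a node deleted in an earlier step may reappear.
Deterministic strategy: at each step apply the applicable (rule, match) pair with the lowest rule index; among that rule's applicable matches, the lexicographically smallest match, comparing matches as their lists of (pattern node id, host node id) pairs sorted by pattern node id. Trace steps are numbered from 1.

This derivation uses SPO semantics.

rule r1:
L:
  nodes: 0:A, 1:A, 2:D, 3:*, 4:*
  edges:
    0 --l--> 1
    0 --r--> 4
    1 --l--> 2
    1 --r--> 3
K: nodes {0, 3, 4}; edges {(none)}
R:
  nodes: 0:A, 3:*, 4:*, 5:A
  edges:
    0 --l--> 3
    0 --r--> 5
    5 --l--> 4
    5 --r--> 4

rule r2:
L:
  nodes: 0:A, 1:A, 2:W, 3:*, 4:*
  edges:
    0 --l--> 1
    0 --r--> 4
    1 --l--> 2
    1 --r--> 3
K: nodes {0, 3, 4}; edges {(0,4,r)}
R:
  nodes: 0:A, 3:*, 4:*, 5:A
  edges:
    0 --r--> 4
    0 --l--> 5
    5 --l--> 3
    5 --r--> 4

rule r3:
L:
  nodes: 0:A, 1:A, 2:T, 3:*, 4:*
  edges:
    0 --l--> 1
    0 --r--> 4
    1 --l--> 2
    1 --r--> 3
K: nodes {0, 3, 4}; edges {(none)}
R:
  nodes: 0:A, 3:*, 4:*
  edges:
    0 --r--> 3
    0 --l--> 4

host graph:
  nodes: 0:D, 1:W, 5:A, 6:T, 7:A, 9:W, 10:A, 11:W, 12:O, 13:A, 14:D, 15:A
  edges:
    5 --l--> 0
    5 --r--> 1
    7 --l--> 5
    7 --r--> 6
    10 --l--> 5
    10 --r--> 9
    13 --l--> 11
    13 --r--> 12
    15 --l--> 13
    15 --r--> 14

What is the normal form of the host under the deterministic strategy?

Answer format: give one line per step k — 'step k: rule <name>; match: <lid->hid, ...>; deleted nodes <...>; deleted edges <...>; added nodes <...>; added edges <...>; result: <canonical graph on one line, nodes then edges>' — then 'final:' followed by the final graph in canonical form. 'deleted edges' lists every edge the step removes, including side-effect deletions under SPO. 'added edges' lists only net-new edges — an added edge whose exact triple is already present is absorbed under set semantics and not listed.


step 1: rule r1; match: 0->7, 1->5, 2->0, 3->1, 4->6; deleted nodes 0, 5; deleted edges (5,0,l); (5,1,r); (7,5,l); (7,6,r); (10,5,l); added nodes 16; added edges (7,1,l); (7,16,r); (16,6,l); (16,6,r); result: nodes: 1:W, 6:T, 7:A, 9:W, 10:A, 11:W, 12:O, 13:A, 14:D, 15:A, 16:A edges: (7,1,l); (7,16,r); (10,9,r); (13,11,l); (13,12,r); (15,13,l); (15,14,r); (16,6,l); (16,6,r)
step 2: rule r2; match: 0->15, 1->13, 2->11, 3->12, 4->14; deleted nodes 11, 13; deleted edges (13,11,l); (13,12,r); (15,13,l); added nodes 17; added edges (15,17,l); (17,12,l); (17,14,r); result: nodes: 1:W, 6:T, 7:A, 9:W, 10:A, 12:O, 14:D, 15:A, 16:A, 17:A edges: (7,1,l); (7,16,r); (10,9,r); (15,14,r); (15,17,l); (16,6,l); (16,6,r); (17,12,l); (17,14,r)
final:
nodes: 1:W, 6:T, 7:A, 9:W, 10:A, 12:O, 14:D, 15:A, 16:A, 17:A
edges: (7,1,l); (7,16,r); (10,9,r); (15,14,r); (15,17,l); (16,6,l); (16,6,r); (17,12,l); (17,14,r)


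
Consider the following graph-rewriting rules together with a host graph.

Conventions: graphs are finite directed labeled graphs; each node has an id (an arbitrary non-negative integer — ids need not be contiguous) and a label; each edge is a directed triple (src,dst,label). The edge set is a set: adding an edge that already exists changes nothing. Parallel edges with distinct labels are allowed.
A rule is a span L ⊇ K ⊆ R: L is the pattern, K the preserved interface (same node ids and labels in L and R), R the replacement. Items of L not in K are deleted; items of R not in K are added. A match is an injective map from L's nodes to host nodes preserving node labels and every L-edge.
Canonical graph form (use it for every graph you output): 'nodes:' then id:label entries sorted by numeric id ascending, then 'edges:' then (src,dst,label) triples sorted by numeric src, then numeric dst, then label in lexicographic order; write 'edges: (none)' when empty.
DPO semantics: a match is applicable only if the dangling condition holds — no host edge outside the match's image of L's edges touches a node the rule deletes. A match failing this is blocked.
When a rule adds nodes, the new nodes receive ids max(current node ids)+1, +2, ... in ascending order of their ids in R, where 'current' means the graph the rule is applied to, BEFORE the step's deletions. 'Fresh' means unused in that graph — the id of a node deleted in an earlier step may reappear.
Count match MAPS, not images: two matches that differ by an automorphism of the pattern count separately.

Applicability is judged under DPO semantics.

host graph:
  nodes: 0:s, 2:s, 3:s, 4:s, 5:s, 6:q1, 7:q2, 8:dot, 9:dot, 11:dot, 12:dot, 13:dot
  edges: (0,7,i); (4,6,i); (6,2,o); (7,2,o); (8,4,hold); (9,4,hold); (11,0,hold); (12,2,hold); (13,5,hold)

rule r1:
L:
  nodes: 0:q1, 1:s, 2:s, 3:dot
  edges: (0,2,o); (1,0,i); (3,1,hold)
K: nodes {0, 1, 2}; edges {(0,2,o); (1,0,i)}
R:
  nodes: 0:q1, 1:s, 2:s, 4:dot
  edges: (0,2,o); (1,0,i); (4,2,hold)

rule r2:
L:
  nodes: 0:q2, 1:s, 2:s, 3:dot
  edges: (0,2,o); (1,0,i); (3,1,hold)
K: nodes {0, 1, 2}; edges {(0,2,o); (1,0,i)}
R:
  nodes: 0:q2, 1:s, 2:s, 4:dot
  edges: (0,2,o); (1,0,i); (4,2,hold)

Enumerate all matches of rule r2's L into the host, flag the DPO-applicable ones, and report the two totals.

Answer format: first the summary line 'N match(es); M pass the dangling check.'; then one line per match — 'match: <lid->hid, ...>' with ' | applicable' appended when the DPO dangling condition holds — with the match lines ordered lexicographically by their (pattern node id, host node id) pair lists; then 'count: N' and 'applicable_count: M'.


1 match(es); 1 pass the dangling check.
match: 0->7, 1->0, 2->2, 3->11 | applicable
count: 1
applicable_count: 1


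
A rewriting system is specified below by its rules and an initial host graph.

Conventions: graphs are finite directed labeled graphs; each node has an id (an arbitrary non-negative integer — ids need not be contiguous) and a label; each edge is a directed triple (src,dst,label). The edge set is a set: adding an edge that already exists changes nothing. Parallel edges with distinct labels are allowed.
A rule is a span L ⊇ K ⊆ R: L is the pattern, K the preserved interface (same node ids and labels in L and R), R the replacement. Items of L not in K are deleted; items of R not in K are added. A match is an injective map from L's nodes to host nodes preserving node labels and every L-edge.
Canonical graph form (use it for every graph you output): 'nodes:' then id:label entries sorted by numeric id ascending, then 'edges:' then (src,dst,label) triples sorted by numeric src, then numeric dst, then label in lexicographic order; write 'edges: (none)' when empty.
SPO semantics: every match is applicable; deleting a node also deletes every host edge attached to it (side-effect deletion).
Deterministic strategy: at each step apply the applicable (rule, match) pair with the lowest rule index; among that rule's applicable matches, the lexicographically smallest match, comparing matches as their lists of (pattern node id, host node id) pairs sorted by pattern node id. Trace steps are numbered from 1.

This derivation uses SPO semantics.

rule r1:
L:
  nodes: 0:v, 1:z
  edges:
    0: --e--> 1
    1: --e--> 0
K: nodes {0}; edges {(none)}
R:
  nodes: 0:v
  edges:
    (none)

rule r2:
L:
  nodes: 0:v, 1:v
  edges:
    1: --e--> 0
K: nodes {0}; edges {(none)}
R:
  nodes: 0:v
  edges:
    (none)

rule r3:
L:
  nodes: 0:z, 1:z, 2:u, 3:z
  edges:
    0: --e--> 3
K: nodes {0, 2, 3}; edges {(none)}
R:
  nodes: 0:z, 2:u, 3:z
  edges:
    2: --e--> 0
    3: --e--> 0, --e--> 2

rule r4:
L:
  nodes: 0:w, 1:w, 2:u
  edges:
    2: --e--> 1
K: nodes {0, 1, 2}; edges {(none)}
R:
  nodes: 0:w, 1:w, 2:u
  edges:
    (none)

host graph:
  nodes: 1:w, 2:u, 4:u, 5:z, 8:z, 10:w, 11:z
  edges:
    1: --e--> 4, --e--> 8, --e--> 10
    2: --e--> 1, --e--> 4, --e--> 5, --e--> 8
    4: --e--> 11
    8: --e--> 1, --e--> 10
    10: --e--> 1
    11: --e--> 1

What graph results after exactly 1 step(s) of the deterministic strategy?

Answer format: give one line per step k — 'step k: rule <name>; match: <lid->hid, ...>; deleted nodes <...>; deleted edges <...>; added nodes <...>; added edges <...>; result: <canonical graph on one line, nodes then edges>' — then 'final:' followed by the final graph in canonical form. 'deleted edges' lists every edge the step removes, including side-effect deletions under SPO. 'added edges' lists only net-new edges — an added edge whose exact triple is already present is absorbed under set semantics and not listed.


step 1: rule r4; match: 0->10, 1->1, 2->2; deleted nodes (none); deleted edges (2,1,e); added nodes (none); added edges (none); result: nodes: 1:w, 2:u, 4:u, 5:z, 8:z, 10:w, 11:z edges: (1,4,e); (1,8,e); (1,10,e); (2,4,e); (2,5,e); (2,8,e); (4,11,e); (8,1,e); (8,10,e); (10,1,e); (11,1,e)
final:
nodes: 1:w, 2:u, 4:u, 5:z, 8:z, 10:w, 11:z
edges: (1,4,e); (1,8,e); (1,10,e); (2,4,e); (2,5,e); (2,8,e); (4,11,e); (8,1,e); (8,10,e); (10,1,e); (11,1,e)


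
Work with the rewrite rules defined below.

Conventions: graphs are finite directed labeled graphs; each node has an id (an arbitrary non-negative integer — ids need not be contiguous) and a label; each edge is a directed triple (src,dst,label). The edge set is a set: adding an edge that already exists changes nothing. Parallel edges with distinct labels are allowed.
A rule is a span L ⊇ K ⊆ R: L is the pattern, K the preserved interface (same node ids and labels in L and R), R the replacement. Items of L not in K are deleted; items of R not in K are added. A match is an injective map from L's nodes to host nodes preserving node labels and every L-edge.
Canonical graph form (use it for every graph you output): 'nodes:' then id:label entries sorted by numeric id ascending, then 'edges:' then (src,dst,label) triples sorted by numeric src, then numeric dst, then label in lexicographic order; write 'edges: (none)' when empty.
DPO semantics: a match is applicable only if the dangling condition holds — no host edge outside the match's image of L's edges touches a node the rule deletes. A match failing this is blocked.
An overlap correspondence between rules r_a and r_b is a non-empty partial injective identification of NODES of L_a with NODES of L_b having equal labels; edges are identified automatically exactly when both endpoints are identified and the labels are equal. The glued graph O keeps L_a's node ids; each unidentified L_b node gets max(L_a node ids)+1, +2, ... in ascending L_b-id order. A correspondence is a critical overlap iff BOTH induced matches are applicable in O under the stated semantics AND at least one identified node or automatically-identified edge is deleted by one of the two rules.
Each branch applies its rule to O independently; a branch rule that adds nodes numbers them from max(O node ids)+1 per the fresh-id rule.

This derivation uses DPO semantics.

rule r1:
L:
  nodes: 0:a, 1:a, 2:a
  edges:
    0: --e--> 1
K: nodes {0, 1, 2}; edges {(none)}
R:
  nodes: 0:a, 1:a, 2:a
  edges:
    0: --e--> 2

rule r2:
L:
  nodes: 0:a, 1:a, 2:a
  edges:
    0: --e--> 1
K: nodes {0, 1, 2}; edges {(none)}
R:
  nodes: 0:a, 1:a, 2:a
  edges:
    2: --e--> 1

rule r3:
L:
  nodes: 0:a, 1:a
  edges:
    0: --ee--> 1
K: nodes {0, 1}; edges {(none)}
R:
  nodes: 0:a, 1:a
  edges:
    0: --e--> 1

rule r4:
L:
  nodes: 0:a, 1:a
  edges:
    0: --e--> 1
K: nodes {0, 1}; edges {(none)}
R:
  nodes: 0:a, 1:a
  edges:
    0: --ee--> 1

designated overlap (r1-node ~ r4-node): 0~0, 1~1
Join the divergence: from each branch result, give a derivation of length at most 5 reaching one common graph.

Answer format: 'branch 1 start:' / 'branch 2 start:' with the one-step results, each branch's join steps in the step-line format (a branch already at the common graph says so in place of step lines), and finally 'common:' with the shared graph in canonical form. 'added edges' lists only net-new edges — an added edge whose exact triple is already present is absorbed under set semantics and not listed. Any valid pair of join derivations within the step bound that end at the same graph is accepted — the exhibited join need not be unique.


branch 1 start:
nodes: 0:a, 1:a, 2:a
edges: (0,2,e)
branch 2 start:
nodes: 0:a, 1:a, 2:a
edges: (0,1,ee)
branch 1 step 1: rule r1; match: 0->0, 1->2, 2->1; deleted nodes (none); deleted edges (0,2,e); added nodes (none); added edges (0,1,e); result: nodes: 0:a, 1:a, 2:a edges: (0,1,e)
branch 2 step 1: rule r3; match: 0->0, 1->1; deleted nodes (none); deleted edges (0,1,ee); added nodes (none); added edges (0,1,e); result: nodes: 0:a, 1:a, 2:a edges: (0,1,e)
common:
nodes: 0:a, 1:a, 2:a
edges: (0,1,e)
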